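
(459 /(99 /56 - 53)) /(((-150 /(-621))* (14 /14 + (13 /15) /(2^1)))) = -15962184 /616835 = -25.88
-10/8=-5/4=-1.25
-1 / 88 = -0.01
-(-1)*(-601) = -601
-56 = -56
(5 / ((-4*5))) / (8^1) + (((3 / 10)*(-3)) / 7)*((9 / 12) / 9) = -47 / 1120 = -0.04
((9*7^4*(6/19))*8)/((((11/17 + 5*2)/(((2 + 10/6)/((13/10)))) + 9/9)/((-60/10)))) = -11637743040/169651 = -68598.14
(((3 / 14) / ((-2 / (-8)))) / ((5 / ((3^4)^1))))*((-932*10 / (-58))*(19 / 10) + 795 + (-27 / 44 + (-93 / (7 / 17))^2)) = 791741937339 / 1094170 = 723600.48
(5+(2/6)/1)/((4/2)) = 2.67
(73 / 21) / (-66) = -0.05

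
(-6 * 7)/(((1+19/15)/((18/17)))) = -5670/289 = -19.62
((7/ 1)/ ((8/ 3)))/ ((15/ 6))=21/ 20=1.05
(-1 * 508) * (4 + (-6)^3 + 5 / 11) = 1182116 / 11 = 107465.09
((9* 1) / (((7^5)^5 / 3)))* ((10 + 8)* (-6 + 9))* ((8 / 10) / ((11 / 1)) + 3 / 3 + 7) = 647352 / 73758774081518069544385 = 0.00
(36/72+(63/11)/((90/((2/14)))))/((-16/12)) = -21/55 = -0.38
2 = 2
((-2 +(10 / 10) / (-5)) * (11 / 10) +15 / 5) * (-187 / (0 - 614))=5423 / 30700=0.18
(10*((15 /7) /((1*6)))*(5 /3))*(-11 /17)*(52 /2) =-35750 /357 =-100.14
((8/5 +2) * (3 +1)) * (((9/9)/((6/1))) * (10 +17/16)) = 531/20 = 26.55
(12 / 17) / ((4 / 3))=9 / 17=0.53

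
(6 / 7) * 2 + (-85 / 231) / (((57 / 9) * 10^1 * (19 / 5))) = 95219 / 55594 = 1.71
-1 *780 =-780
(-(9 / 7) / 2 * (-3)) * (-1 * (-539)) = 1039.50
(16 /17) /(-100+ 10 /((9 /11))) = -72 /6715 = -0.01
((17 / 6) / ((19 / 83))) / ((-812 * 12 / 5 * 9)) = -7055 / 9997344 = -0.00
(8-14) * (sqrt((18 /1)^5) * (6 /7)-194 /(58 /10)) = 5820 /29-34992 * sqrt(2) /7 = -6868.76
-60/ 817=-0.07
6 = 6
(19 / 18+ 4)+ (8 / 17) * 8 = 2699 / 306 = 8.82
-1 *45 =-45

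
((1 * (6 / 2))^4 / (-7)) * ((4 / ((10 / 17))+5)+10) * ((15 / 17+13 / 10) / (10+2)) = -155979 / 3400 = -45.88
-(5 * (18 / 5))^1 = -18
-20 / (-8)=5 / 2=2.50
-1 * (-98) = 98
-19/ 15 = -1.27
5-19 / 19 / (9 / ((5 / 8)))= 355 / 72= 4.93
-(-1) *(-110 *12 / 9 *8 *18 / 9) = -7040 / 3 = -2346.67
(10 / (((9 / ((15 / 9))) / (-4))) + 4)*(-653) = 60076 / 27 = 2225.04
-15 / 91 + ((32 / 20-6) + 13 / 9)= -12778 / 4095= -3.12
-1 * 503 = -503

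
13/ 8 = 1.62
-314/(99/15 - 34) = 1570/137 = 11.46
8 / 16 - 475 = -949 / 2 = -474.50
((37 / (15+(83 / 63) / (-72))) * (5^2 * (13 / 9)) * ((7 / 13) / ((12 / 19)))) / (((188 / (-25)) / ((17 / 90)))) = -73199875 / 38327748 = -1.91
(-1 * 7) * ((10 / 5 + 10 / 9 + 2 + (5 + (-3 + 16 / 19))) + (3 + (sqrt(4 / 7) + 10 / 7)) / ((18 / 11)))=-25519 / 342 - 11 * sqrt(7) / 9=-77.85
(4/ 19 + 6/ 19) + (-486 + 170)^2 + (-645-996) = 1866095/ 19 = 98215.53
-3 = -3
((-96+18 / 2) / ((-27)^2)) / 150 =-0.00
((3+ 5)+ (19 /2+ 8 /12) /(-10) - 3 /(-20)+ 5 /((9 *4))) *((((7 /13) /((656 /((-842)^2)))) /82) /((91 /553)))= 128300683357 /409088160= 313.63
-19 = -19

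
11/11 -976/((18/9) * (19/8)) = -204.47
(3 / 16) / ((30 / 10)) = 1 / 16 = 0.06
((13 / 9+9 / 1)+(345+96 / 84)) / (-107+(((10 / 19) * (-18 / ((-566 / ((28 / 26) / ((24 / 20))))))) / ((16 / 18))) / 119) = -106782165620 / 32041737063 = -3.33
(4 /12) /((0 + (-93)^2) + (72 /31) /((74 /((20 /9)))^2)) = 127317 /3303494999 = 0.00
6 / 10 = 3 / 5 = 0.60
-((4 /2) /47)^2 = -4 /2209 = -0.00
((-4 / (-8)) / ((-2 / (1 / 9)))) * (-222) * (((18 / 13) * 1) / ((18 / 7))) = 259 / 78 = 3.32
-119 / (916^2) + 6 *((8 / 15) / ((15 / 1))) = 13415971 / 62929200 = 0.21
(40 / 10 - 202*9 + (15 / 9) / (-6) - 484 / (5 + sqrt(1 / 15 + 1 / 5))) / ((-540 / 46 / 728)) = 7635949906 / 64395 - 1157728*sqrt(15) / 7155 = 117953.18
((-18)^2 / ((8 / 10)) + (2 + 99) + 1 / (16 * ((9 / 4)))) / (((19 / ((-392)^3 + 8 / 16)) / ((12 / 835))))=-23055456.44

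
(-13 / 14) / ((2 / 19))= -247 / 28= -8.82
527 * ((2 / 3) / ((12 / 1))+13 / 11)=129115 / 198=652.10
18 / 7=2.57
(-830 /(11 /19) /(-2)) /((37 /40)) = 315400 /407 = 774.94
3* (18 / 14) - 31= -190 / 7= -27.14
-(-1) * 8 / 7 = 8 / 7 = 1.14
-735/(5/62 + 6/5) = -227850/397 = -573.93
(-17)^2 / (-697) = -17 / 41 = -0.41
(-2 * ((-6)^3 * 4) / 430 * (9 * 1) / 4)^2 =3779136 / 46225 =81.76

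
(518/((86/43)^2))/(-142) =-259/284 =-0.91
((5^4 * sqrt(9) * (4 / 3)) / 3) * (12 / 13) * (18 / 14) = 90000 / 91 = 989.01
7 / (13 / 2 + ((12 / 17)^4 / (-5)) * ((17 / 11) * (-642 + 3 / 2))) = 3783010 / 30075611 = 0.13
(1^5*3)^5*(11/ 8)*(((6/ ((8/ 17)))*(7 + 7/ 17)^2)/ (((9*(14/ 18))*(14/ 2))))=649539/ 136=4776.02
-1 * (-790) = 790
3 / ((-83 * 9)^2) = 1 / 186003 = 0.00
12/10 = 1.20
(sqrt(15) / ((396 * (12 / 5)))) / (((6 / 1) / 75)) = 125 * sqrt(15) / 9504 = 0.05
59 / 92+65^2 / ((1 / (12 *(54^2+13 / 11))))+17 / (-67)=10028287443479 / 67804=147901118.57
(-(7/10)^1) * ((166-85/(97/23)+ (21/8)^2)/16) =-1327459/198656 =-6.68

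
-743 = -743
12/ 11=1.09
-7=-7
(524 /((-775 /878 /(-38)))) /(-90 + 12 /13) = -113637784 /448725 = -253.25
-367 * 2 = -734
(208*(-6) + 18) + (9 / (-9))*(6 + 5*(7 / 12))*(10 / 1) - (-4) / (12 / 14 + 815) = -1319.16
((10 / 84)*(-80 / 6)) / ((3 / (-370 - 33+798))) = -39500 / 189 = -208.99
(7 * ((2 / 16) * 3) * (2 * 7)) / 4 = 147 / 16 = 9.19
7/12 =0.58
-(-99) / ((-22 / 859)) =-7731 / 2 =-3865.50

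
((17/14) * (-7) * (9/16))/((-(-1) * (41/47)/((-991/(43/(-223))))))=-1589160663/56416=-28168.62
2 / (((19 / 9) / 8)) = 144 / 19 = 7.58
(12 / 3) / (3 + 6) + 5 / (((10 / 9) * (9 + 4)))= 185 / 234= 0.79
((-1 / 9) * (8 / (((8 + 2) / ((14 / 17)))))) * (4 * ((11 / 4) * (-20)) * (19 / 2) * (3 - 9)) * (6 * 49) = -4587968 / 17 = -269880.47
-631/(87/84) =-17668/29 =-609.24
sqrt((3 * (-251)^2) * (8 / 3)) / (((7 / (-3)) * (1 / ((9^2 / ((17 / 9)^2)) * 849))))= -8388855234 * sqrt(2) / 2023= -5864376.10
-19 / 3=-6.33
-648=-648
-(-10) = 10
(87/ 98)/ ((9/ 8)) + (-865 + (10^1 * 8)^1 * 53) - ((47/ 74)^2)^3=81484408346775053/ 24138354055872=3375.72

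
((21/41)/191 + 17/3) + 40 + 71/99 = 35962031/775269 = 46.39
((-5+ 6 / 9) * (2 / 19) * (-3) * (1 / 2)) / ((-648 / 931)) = -0.98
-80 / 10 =-8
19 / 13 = 1.46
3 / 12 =1 / 4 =0.25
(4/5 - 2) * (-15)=18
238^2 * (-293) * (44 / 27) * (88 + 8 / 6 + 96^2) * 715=-179948579837199.01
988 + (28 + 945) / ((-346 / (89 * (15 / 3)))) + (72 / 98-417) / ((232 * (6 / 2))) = -519198935 / 1966664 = -264.00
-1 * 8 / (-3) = 8 / 3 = 2.67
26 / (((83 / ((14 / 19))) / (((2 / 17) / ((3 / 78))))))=18928 / 26809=0.71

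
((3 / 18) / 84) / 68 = 1 / 34272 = 0.00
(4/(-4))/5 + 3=14/5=2.80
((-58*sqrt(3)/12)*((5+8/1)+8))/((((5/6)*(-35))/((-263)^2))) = 416918.69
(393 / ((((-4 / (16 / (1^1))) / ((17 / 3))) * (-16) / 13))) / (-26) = -2227 / 8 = -278.38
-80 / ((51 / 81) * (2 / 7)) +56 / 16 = -15001 / 34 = -441.21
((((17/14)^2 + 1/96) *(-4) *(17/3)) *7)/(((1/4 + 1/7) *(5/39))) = -28067/6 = -4677.83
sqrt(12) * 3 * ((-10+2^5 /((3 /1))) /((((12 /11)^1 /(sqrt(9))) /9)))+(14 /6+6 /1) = 25 /3+99 * sqrt(3) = 179.81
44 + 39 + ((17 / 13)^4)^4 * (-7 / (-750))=41762812264782613181617 / 499062456887384880750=83.68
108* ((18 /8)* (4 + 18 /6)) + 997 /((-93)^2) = 14712946 /8649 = 1701.12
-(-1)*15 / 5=3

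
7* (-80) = -560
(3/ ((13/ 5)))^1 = 15/ 13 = 1.15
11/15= 0.73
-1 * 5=-5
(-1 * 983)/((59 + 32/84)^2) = -433503/1555009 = -0.28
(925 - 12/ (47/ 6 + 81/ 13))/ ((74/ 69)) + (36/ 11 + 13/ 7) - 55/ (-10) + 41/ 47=128266710498/ 146891591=873.21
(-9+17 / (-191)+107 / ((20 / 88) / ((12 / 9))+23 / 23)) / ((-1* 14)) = -809824 / 137711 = -5.88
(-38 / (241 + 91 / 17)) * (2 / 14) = -323 / 14658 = -0.02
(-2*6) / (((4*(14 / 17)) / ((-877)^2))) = -39225579 / 14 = -2801827.07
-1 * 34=-34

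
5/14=0.36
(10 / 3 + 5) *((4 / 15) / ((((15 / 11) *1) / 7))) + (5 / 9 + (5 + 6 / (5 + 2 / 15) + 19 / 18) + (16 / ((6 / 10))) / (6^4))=718799 / 37422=19.21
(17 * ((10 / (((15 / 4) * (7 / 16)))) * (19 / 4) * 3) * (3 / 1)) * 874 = 27100992 / 7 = 3871570.29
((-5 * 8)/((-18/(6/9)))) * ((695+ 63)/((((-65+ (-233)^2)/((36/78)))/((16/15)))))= 12128/1189539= 0.01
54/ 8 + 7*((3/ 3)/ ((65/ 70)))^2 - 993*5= -4950.13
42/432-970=-69833/72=-969.90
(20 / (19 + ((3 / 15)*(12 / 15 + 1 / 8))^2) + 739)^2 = 317477808090759481 / 579682754161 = 547675.10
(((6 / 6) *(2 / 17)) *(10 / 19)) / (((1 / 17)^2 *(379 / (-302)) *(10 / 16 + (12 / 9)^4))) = -66536640 / 17664053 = -3.77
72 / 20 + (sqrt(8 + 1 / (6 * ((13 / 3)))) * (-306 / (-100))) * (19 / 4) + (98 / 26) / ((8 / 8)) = 479 / 65 + 2907 * sqrt(5434) / 5200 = 48.58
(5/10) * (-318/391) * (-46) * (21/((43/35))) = 319.74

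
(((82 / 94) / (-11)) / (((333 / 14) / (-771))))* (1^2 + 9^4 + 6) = 968898224 / 57387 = 16883.58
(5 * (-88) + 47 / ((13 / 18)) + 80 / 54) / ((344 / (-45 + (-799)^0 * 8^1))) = 2424943 / 60372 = 40.17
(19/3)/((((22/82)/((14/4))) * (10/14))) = 38171/330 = 115.67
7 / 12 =0.58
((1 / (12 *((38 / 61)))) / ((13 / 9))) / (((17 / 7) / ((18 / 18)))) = 1281 / 33592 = 0.04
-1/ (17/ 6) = -6/ 17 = -0.35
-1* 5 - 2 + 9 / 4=-19 / 4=-4.75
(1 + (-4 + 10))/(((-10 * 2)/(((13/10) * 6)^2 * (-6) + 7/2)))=126539/1000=126.54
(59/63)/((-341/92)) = -5428/21483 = -0.25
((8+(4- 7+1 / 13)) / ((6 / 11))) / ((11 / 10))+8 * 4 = 526 / 13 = 40.46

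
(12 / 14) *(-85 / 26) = -2.80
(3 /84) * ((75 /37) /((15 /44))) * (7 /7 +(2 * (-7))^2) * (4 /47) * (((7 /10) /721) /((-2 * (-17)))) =2167 /21314923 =0.00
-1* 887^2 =-786769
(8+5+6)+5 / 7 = 138 / 7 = 19.71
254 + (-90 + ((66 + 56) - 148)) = 138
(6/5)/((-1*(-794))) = 3/1985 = 0.00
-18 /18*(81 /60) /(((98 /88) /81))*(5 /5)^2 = -24057 /245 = -98.19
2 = 2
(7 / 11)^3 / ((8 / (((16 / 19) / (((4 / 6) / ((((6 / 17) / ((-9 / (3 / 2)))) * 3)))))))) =-3087 / 429913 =-0.01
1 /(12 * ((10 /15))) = 1 /8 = 0.12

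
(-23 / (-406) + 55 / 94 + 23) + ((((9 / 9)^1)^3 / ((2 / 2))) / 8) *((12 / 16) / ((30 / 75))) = 14579339 / 610624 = 23.88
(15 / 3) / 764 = 5 / 764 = 0.01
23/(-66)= -23/66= -0.35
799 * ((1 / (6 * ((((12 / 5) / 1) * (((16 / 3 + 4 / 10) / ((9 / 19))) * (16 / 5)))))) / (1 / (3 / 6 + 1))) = 898875 / 418304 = 2.15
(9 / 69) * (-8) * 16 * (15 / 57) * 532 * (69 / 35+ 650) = -35049984 / 23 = -1523912.35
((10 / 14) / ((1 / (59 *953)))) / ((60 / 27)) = 506043 / 28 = 18072.96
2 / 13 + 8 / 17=138 / 221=0.62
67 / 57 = 1.18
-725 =-725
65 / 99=0.66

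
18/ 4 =9/ 2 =4.50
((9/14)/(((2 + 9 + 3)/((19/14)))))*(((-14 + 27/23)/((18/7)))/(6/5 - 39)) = 28025/3408048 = 0.01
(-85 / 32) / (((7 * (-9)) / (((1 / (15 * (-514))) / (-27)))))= 17 / 83934144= 0.00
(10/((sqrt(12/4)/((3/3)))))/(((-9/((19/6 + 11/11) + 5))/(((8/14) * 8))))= -8800 * sqrt(3)/567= -26.88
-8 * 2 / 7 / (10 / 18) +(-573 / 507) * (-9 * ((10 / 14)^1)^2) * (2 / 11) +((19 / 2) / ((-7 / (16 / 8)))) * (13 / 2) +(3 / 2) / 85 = -32203481 / 1548547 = -20.80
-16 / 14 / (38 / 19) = -4 / 7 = -0.57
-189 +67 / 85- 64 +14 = -20248 / 85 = -238.21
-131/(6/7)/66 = -917/396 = -2.32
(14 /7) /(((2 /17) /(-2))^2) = 578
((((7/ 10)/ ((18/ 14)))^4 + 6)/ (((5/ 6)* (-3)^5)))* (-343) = 137002706743/ 13286025000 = 10.31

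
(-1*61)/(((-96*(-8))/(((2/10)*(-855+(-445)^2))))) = -1202737/384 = -3132.13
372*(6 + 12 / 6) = 2976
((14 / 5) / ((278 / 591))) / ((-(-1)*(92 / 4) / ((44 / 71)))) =182028 / 1134935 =0.16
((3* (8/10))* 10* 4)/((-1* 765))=-32/255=-0.13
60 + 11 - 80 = -9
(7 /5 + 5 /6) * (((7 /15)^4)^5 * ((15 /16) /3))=5346081841940004067 /31922464608764648437500000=0.00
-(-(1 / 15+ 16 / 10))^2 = -25 / 9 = -2.78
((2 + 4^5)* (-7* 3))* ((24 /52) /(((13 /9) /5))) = -5817420 /169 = -34422.60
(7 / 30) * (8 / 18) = 14 / 135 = 0.10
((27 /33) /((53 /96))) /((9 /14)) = 1344 /583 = 2.31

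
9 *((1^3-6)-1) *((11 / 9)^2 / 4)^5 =-25937424601 / 66119763456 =-0.39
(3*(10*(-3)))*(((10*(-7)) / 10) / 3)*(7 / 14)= 105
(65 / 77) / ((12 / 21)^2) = 455 / 176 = 2.59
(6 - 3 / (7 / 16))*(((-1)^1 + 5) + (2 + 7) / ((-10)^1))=-93 / 35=-2.66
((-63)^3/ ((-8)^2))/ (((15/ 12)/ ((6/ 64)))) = -750141/ 2560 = -293.02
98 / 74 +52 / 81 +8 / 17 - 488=-24738955 / 50949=-485.56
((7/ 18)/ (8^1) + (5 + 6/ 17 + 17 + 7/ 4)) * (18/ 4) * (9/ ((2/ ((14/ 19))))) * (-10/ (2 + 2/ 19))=-3724749/ 2176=-1711.74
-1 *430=-430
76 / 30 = 38 / 15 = 2.53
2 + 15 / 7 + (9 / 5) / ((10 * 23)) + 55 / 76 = 1491069 / 305900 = 4.87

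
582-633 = -51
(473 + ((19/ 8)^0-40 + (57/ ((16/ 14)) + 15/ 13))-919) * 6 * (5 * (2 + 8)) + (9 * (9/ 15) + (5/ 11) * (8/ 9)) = -1675487927/ 12870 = -130185.54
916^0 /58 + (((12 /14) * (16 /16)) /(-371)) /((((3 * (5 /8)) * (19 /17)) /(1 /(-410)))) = 0.02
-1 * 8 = -8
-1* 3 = -3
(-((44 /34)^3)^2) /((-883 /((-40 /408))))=-566899520 /1086987144777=-0.00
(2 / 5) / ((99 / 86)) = 172 / 495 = 0.35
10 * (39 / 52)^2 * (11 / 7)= 495 / 56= 8.84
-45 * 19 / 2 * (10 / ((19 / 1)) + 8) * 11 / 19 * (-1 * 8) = 320760 / 19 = 16882.11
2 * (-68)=-136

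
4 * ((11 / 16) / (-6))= -11 / 24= -0.46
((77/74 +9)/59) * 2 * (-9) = -3.06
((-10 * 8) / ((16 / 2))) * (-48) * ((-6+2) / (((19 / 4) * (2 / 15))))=-57600 / 19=-3031.58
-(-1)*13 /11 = 13 /11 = 1.18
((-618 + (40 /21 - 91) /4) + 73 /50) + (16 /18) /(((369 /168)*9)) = -4454837789 /6974100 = -638.77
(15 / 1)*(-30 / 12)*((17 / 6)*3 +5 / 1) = -2025 / 4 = -506.25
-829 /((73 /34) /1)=-28186 /73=-386.11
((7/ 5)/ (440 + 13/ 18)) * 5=126/ 7933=0.02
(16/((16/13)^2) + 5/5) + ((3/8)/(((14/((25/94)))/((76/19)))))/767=46683605/4037488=11.56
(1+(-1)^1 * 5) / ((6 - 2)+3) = -4 / 7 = -0.57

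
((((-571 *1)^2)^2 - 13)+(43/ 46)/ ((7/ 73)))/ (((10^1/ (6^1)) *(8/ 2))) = 20537688146541/ 1288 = 15945410051.66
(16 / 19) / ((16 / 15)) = 15 / 19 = 0.79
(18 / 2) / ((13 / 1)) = 9 / 13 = 0.69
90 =90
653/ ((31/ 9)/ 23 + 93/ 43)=5812353/ 20584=282.37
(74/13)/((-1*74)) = -1/13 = -0.08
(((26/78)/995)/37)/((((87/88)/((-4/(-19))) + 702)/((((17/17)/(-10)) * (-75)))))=176/1831597791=0.00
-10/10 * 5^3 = -125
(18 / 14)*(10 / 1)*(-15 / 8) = -675 / 28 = -24.11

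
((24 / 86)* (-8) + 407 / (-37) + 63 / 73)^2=1507613584 / 9853321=153.01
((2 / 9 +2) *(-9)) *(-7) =140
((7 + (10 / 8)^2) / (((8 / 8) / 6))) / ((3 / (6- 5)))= 137 / 8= 17.12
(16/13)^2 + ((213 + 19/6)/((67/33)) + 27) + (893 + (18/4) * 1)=11690827/11323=1032.48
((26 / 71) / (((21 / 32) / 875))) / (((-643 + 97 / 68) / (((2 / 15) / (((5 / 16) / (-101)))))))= 914268160 / 27877653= 32.80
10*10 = 100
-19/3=-6.33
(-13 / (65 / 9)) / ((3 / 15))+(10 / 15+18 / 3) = -7 / 3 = -2.33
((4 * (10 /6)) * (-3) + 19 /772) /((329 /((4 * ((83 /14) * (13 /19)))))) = -0.99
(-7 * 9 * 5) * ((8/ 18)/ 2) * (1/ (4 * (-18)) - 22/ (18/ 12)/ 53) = 38815/ 1908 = 20.34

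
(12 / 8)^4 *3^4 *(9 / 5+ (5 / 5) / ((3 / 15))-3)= 124659 / 80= 1558.24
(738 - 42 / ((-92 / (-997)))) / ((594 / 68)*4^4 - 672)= 73729 / 407744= 0.18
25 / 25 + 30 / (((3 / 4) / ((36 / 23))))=1463 / 23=63.61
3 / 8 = 0.38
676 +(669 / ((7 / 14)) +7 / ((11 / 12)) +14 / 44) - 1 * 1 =44461 / 22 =2020.95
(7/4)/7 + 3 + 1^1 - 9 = -19/4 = -4.75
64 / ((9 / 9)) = 64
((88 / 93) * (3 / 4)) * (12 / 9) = 88 / 93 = 0.95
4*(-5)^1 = -20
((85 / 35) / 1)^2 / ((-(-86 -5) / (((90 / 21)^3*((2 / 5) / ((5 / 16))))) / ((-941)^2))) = 8844042551040 / 1529437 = 5782547.79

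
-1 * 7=-7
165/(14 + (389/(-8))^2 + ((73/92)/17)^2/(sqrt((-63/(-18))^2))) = 11300963520/162897652871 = 0.07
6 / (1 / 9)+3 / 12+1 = 221 / 4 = 55.25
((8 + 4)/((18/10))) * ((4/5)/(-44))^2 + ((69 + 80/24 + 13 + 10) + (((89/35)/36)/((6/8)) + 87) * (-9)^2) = 30280098/4235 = 7149.96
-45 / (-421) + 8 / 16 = 511 / 842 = 0.61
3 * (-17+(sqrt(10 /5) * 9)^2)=435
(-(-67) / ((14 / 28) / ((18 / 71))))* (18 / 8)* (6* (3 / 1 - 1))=65124 / 71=917.24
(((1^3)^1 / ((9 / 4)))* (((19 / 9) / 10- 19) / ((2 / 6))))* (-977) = 3304214 / 135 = 24475.66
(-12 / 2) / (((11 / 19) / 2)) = -228 / 11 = -20.73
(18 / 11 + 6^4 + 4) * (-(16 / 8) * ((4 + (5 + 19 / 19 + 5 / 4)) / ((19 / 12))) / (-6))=644310 / 209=3082.82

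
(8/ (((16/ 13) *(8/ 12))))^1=39/ 4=9.75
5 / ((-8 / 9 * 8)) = -45 / 64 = -0.70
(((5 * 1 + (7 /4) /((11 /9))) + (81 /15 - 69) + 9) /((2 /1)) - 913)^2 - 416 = 169924770889 /193600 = 877710.59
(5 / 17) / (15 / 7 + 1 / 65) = 0.14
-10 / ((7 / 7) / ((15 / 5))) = -30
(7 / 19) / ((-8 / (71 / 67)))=-497 / 10184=-0.05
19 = 19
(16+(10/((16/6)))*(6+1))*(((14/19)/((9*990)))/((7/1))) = 169/338580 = 0.00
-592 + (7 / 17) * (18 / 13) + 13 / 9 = -1173481 / 1989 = -589.99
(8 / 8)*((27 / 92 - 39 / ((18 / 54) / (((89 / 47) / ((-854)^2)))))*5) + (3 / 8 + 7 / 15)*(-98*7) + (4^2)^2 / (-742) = -361184332948081 / 626770523820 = -576.26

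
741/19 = 39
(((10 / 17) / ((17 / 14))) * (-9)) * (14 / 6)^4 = -336140 / 2601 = -129.23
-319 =-319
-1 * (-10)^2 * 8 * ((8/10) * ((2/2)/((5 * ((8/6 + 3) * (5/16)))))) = -6144/65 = -94.52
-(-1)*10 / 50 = 0.20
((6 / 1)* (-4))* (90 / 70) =-216 / 7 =-30.86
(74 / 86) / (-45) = -37 / 1935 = -0.02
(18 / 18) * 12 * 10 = 120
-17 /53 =-0.32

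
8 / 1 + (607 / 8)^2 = 368961 / 64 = 5765.02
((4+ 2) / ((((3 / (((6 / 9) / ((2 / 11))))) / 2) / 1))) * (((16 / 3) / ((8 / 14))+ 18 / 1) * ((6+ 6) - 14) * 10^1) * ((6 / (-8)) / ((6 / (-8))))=-72160 / 9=-8017.78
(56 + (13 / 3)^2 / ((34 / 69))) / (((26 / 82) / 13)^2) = 16135919 / 102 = 158195.28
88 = 88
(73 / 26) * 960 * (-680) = -23827200 / 13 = -1832861.54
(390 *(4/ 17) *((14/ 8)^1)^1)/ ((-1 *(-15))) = 182/ 17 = 10.71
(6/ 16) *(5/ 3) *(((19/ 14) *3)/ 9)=95/ 336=0.28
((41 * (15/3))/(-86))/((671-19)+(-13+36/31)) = -1271/341334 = -0.00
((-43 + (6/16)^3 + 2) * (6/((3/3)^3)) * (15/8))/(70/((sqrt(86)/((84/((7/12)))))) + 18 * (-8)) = -3668875 * sqrt(86)/78872576-4507475/78872576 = -0.49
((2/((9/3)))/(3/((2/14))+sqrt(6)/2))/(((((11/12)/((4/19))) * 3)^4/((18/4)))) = 2752512/559052719973-65536 * sqrt(6)/559052719973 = 0.00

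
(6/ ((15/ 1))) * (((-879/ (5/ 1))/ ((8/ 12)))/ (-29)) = 2637/ 725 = 3.64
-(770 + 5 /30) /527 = -4621 /3162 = -1.46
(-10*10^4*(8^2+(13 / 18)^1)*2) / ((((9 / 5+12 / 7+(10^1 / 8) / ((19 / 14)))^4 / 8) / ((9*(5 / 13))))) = -926265.62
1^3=1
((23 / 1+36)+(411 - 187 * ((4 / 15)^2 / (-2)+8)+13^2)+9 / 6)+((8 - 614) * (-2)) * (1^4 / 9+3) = 1314817 / 450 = 2921.82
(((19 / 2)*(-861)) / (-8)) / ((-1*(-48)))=5453 / 256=21.30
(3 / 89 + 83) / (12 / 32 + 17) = 59120 / 12371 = 4.78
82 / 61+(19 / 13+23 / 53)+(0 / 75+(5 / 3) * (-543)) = -37900081 / 42029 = -901.76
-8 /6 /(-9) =4 /27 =0.15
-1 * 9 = -9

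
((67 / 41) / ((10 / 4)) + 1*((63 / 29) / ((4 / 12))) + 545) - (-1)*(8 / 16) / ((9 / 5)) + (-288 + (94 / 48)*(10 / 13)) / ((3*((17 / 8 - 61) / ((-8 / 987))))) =357262455653413 / 646704341010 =552.44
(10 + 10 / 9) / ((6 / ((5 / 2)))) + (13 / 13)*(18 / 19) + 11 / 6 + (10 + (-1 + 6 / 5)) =90341 / 5130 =17.61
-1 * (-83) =83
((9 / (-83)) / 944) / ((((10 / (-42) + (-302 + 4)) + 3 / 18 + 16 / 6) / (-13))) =-2457 / 486056632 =-0.00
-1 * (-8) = 8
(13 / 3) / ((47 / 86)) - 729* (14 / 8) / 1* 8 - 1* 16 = -1440184 / 141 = -10214.07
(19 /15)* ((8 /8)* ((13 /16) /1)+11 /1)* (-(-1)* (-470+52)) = -250173 /40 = -6254.32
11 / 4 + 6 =35 / 4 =8.75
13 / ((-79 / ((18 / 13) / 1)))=-18 / 79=-0.23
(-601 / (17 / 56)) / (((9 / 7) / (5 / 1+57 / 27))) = -15077888 / 1377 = -10949.81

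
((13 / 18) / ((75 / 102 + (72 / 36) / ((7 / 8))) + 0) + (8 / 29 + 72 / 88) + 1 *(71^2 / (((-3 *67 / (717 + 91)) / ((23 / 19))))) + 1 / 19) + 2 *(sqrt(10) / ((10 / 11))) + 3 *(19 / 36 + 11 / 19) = -257794347660775 / 10511155908 + 11 *sqrt(10) / 5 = -24518.83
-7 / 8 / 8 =-7 / 64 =-0.11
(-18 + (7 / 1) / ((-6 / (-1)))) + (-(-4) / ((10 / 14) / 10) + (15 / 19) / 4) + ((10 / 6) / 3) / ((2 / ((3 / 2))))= 4535 / 114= 39.78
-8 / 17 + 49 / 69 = 281 / 1173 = 0.24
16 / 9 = 1.78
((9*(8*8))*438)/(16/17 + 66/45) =32166720/307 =104777.59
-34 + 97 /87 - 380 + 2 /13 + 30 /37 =-17237633 /41847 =-411.92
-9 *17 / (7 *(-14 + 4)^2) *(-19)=4.15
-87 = -87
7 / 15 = 0.47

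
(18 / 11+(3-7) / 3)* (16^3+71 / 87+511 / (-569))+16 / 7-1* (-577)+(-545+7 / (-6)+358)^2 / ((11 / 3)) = 524959714141 / 45740772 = 11476.84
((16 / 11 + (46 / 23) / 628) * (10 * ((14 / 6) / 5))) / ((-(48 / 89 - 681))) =3136805 / 313766541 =0.01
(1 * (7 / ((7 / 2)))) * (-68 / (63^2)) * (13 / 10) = -884 / 19845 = -0.04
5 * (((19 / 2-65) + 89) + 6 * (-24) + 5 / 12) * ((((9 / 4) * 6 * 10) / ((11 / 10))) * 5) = -7430625 / 22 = -337755.68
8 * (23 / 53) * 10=1840 / 53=34.72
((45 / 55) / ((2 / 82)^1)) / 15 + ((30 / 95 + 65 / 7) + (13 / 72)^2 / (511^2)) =16745439827293 / 1414565570880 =11.84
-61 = -61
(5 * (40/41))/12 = 50/123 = 0.41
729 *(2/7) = 1458/7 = 208.29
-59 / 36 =-1.64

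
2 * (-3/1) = -6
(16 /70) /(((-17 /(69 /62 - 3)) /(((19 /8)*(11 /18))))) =2717 /73780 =0.04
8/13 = 0.62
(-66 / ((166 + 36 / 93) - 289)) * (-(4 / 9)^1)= -2728 / 11403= -0.24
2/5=0.40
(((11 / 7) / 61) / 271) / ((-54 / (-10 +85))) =-275 / 2082906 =-0.00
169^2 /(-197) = -28561 /197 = -144.98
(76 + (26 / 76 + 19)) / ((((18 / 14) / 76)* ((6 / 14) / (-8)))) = -2840432 / 27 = -105201.19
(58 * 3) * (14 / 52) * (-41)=-24969 / 13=-1920.69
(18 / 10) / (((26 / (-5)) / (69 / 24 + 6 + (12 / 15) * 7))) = -5211 / 1040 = -5.01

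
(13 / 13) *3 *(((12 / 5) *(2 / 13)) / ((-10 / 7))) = -252 / 325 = -0.78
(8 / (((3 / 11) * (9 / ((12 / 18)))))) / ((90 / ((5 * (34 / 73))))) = 2992 / 53217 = 0.06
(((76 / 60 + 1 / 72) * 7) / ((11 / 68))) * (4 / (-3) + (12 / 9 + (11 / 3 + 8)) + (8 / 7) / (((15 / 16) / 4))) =1512541 / 1650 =916.69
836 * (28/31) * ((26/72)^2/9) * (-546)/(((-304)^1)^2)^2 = -1184183/1693084778496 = -0.00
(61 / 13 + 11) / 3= 68 / 13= 5.23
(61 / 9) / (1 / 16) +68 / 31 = 30868 / 279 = 110.64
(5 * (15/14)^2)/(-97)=-1125/19012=-0.06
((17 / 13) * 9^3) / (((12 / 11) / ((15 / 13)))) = 681615 / 676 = 1008.31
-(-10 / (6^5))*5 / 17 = 25 / 66096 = 0.00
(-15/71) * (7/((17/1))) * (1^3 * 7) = -735/1207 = -0.61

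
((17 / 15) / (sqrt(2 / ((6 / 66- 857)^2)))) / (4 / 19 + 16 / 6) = 238.68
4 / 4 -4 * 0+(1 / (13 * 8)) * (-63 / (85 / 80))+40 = 8935 / 221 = 40.43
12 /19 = 0.63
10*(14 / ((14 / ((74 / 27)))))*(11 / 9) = 8140 / 243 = 33.50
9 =9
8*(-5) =-40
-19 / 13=-1.46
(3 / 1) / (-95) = -3 / 95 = -0.03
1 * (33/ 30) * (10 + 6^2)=253/ 5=50.60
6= 6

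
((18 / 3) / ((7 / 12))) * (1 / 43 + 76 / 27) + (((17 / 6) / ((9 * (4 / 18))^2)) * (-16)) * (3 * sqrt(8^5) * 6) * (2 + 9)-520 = -287232 * sqrt(2)-443200 / 903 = -406698.20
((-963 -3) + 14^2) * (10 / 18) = -3850 / 9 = -427.78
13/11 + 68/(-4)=-174/11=-15.82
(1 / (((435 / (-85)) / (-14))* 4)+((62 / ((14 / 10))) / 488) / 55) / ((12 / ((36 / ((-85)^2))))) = 1120583 / 3936555700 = 0.00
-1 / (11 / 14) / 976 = -7 / 5368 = -0.00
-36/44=-9/11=-0.82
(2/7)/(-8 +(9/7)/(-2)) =-4/121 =-0.03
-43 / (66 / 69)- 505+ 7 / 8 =-48319 / 88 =-549.08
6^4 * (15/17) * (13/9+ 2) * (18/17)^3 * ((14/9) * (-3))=-1822383360/83521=-21819.46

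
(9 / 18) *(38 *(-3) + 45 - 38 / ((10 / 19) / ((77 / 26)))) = -36767 / 260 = -141.41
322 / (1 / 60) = 19320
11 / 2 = 5.50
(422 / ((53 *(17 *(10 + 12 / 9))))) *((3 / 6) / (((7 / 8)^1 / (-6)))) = -15192 / 107219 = -0.14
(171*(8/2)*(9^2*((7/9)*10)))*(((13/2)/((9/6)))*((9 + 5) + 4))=33611760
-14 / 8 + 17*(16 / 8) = 32.25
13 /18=0.72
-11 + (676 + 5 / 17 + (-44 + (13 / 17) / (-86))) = 908319 / 1462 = 621.29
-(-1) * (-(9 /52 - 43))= 2227 /52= 42.83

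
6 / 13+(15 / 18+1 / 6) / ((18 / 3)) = 49 / 78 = 0.63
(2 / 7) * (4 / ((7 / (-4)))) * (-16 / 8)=1.31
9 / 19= 0.47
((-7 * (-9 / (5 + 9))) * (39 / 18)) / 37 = 39 / 148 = 0.26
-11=-11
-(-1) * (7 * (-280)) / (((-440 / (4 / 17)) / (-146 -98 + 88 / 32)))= -252.86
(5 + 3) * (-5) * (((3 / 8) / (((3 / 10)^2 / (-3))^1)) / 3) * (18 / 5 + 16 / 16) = 2300 / 3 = 766.67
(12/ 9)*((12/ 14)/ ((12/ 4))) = 8/ 21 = 0.38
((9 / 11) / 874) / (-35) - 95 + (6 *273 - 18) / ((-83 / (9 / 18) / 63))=-19824309097 / 27928670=-709.82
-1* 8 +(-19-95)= -122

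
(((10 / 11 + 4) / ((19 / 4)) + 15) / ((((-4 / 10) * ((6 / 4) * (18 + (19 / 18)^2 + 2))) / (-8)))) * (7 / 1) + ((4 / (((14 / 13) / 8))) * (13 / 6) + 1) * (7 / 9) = 4699097317 / 38603763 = 121.73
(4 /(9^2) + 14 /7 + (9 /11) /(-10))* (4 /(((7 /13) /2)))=911612 /31185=29.23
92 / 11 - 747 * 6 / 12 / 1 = -8033 / 22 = -365.14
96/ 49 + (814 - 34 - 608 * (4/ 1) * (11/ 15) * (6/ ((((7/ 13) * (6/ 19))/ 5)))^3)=-10078295537764/ 1029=-9794261941.46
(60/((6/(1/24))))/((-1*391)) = -5/4692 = -0.00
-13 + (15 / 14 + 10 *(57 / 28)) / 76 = -3383 / 266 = -12.72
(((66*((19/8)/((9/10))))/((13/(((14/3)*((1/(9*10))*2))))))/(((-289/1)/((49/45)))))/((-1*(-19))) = -3773/13694265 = -0.00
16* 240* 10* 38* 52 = 75878400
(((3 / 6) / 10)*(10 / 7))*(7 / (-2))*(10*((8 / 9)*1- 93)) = 4145 / 18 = 230.28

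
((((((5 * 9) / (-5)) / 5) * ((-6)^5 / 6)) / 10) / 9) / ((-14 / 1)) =-324 / 175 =-1.85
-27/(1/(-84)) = 2268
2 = 2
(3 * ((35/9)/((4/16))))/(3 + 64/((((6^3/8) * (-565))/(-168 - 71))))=101700/8723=11.66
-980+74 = -906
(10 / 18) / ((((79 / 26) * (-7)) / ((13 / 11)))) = -1690 / 54747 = -0.03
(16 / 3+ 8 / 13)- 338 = -12950 / 39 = -332.05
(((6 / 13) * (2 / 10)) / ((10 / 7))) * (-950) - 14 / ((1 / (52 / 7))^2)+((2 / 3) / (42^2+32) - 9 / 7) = -204762767 / 245154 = -835.24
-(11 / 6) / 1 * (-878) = 4829 / 3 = 1609.67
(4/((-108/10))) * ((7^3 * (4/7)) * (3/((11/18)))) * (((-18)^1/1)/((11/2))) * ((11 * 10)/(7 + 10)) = 1411200/187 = 7546.52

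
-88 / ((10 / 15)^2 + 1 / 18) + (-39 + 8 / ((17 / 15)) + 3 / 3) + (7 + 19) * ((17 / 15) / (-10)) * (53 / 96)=-25528721 / 122400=-208.57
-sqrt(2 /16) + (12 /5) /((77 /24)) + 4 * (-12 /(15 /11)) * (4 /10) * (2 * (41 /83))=-2103008 /159775- sqrt(2) /4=-13.52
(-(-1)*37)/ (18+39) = 37/ 57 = 0.65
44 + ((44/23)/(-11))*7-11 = 731/23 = 31.78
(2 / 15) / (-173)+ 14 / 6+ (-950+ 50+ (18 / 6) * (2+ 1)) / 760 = 457627 / 394440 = 1.16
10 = 10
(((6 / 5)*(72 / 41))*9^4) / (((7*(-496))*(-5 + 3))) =177147 / 88970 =1.99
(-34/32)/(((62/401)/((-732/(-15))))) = -415837/1240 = -335.35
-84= -84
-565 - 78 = -643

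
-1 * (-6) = 6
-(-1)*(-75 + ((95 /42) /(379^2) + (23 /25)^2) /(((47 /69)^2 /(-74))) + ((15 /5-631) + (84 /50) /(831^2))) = -267777726663520979014 /319545706047763125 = -838.00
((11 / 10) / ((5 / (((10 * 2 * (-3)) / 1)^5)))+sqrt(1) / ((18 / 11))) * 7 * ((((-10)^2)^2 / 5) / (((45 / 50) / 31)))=-6682072296130000 / 81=-82494719705308.64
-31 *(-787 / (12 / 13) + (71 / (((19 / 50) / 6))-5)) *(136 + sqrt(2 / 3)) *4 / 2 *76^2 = -38495419072 / 3-283054552 *sqrt(6) / 9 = -12908844048.64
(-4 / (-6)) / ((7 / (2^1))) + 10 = 214 / 21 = 10.19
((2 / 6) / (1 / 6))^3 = 8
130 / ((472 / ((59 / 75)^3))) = 45253 / 337500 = 0.13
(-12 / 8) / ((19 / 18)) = -27 / 19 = -1.42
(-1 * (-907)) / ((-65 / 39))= -2721 / 5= -544.20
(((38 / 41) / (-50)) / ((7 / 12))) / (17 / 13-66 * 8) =2964 / 49127225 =0.00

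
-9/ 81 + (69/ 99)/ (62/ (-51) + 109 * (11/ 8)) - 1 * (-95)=569802434/ 6004647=94.89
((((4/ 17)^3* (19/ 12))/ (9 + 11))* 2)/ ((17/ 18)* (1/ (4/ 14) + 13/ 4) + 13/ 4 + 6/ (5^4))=152000/ 710021847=0.00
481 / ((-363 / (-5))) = 2405 / 363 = 6.63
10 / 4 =2.50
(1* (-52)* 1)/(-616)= 13/154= 0.08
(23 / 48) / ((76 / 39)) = 299 / 1216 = 0.25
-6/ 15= -2/ 5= -0.40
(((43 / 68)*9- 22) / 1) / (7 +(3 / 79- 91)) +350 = 157953011 / 451044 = 350.19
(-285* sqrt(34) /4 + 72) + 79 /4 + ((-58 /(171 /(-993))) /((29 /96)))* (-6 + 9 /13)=-5756135 /988- 285* sqrt(34) /4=-6241.50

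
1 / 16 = 0.06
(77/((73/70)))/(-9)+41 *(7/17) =96929/11169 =8.68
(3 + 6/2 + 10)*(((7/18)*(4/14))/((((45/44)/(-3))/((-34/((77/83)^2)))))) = 14990464/72765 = 206.01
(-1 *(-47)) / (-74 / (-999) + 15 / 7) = 8883 / 419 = 21.20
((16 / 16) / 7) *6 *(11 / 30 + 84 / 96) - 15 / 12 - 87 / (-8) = 2993 / 280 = 10.69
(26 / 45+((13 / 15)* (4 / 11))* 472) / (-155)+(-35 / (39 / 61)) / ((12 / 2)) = -6707581 / 664950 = -10.09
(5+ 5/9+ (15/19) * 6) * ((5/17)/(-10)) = -880/2907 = -0.30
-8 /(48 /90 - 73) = 120 /1087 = 0.11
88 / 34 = 44 / 17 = 2.59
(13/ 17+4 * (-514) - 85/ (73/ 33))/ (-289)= 2598232/ 358649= 7.24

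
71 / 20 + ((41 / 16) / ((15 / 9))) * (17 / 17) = 407 / 80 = 5.09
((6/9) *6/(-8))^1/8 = -1/16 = -0.06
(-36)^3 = -46656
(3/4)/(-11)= -3/44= -0.07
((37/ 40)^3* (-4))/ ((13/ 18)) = -455877/ 104000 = -4.38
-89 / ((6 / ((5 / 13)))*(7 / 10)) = -2225 / 273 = -8.15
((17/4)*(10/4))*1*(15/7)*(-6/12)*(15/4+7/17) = -21225/448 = -47.38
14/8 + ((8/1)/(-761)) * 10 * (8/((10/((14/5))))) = 23051/15220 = 1.51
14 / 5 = 2.80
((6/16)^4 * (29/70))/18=261/573440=0.00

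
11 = 11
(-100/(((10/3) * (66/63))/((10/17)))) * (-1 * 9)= 28350/187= 151.60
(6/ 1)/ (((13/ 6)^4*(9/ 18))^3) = 104485552128/ 23298085122481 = 0.00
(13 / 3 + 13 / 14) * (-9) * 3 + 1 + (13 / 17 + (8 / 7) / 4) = -140.02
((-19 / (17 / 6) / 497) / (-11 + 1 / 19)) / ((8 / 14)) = 0.00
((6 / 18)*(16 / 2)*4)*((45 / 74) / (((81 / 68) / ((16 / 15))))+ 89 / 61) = 3907040 / 182817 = 21.37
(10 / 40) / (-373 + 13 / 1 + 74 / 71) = -71 / 101944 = -0.00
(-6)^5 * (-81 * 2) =1259712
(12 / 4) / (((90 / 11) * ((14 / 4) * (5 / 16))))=176 / 525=0.34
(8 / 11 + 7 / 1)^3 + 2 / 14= 4300206 / 9317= 461.54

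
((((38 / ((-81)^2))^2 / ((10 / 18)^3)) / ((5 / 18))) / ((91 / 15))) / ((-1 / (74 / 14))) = -106856 / 174139875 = -0.00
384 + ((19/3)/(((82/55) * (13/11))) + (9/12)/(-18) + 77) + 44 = 2168469/4264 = 508.55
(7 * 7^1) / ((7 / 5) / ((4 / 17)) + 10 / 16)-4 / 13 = 7.14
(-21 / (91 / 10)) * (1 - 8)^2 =-1470 / 13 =-113.08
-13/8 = -1.62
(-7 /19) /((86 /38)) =-7 /43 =-0.16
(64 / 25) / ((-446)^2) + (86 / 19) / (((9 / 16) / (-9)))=-1710677296 / 23621275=-72.42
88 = 88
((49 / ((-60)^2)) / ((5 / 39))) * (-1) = -637 / 6000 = -0.11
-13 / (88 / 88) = -13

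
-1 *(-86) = 86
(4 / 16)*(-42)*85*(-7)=12495 / 2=6247.50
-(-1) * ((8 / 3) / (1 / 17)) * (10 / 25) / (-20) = -68 / 75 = -0.91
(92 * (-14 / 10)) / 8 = -161 / 10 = -16.10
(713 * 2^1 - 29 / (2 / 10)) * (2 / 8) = 1281 / 4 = 320.25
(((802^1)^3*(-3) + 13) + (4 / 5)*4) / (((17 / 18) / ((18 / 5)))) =-2507029068636 / 425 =-5898891926.20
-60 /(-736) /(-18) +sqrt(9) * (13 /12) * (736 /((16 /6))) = 990283 /1104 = 897.00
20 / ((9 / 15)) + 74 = 322 / 3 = 107.33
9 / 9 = 1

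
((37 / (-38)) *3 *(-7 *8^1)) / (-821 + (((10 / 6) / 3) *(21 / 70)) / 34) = -634032 / 3182177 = -0.20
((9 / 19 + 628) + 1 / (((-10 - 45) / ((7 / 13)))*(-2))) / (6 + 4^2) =17075763 / 597740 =28.57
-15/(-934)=15/934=0.02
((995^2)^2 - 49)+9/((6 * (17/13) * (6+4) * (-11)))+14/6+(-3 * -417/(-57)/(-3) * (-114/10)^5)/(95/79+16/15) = 3696457523866424957599/3771322500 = 980148879833.65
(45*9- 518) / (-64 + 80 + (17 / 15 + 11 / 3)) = -565 / 104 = -5.43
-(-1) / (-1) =-1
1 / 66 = 0.02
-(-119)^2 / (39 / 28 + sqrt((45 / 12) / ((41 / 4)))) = -211338764 / 16867 + 11102224 * sqrt(615) / 50601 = -7088.60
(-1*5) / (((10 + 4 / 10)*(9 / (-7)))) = 175 / 468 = 0.37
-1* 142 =-142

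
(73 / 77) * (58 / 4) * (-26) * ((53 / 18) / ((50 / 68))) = -24796421 / 17325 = -1431.25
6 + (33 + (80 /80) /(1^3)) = 40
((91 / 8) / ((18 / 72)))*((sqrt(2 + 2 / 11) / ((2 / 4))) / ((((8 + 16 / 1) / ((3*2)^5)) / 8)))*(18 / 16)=530712*sqrt(66) / 11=391956.79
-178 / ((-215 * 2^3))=89 / 860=0.10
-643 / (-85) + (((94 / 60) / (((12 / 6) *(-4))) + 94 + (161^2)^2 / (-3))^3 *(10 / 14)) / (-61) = 2640151501891003951757756602754831 / 20069683200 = 131549236506683072693332.60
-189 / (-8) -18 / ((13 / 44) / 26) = -12483 / 8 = -1560.38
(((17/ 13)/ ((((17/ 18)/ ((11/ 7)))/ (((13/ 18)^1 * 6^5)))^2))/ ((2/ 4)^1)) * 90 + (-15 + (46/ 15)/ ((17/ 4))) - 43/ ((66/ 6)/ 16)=2824864846426541/ 137445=20552692687.45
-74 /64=-37 /32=-1.16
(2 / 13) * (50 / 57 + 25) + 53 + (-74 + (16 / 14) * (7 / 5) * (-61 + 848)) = 4602281 / 3705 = 1242.18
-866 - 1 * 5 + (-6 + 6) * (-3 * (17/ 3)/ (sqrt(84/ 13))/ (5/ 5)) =-871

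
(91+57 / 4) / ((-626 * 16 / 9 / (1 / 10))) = -3789 / 400640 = -0.01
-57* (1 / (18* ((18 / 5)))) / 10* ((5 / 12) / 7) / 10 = -19 / 36288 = -0.00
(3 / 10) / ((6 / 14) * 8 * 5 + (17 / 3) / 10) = 63 / 3719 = 0.02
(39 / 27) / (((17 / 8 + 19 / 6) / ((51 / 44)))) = 0.32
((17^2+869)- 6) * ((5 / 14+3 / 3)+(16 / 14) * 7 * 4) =38427.43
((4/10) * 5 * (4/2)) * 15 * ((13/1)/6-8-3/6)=-380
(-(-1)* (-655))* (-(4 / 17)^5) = 670720 / 1419857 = 0.47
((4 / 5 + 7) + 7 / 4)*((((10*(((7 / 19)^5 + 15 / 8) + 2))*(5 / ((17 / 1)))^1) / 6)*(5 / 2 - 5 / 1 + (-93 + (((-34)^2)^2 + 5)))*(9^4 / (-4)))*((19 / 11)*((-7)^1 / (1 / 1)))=3004389368712814973625 / 6238726912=481570905585.56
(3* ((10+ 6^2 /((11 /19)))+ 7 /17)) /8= 40725 /1496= 27.22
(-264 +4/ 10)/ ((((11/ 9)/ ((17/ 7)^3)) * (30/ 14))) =-1441.63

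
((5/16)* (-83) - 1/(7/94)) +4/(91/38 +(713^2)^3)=-39.37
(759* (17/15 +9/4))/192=51359/3840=13.37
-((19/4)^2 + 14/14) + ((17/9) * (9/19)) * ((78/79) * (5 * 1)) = -459797/24016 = -19.15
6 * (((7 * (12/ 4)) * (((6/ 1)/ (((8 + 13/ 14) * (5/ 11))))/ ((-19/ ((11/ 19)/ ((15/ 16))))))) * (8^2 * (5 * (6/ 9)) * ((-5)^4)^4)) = -71148000000000000/ 361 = -197085872576177.29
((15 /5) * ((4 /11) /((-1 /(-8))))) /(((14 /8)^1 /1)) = 384 /77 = 4.99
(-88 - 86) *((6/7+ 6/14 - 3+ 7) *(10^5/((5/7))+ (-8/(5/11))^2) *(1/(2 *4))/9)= -313650776/175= -1792290.15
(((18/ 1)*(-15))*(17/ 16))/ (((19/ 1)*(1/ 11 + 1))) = -8415/ 608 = -13.84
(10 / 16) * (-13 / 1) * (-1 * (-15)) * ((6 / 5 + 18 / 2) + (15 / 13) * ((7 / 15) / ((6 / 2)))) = -1265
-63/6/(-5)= 21/10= 2.10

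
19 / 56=0.34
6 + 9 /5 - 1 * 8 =-1 /5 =-0.20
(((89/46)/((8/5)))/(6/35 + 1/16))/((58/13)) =202475/174754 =1.16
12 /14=6 /7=0.86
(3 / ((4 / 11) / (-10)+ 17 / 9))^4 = 4863017300625 / 707094310321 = 6.88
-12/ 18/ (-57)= 2/ 171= 0.01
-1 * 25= -25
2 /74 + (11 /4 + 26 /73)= 33851 /10804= 3.13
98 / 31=3.16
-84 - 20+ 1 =-103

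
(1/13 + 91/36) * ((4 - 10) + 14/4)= -6095/936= -6.51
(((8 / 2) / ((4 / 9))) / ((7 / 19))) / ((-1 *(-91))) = 171 / 637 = 0.27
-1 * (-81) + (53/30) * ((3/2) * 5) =94.25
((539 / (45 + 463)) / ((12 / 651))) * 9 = 1052667 / 2032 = 518.04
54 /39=18 /13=1.38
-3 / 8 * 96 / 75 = -12 / 25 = -0.48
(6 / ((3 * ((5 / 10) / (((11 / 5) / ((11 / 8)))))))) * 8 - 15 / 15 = 50.20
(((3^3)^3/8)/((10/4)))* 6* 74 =2184813/5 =436962.60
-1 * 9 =-9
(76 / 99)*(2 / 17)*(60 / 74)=1520 / 20757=0.07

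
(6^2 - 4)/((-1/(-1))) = 32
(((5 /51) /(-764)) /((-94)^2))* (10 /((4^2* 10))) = -5 /5508574464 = -0.00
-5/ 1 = -5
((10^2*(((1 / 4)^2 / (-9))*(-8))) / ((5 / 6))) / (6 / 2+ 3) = 1.11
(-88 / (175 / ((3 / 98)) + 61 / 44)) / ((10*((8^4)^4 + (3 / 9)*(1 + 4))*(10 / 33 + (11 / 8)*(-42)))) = 0.00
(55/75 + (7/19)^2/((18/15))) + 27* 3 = 886397/10830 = 81.85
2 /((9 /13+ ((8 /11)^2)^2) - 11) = -190333 /954323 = -0.20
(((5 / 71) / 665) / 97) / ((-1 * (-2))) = 1 / 1831942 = 0.00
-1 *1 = -1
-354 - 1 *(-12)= -342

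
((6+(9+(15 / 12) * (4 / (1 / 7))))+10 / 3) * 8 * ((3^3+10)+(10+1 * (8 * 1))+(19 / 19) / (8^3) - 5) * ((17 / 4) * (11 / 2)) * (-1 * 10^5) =-49868614583.33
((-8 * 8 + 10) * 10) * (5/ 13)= -2700/ 13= -207.69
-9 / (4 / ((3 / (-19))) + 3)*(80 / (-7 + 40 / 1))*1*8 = 5760 / 737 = 7.82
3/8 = 0.38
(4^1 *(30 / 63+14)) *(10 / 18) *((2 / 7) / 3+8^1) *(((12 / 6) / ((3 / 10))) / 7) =20672000 / 83349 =248.02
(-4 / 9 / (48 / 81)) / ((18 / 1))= -1 / 24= -0.04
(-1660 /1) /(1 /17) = -28220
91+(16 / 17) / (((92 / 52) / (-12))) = 33085 / 391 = 84.62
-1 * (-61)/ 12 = 61/ 12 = 5.08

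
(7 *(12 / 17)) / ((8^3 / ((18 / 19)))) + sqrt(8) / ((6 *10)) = 189 / 20672 + sqrt(2) / 30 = 0.06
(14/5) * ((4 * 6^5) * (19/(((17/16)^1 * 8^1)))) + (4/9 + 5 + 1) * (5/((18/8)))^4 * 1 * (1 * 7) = 982624771072/5019165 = 195774.55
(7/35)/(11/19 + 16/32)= 38/205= 0.19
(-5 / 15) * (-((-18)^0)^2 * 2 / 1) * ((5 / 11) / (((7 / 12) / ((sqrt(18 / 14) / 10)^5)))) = 243 * sqrt(7) / 66027500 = 0.00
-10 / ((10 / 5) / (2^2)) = -20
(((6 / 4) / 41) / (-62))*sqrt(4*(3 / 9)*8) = -sqrt(6) / 1271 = -0.00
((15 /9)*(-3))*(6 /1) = -30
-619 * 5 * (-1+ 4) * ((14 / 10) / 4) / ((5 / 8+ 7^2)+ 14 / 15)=-389970 / 6067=-64.28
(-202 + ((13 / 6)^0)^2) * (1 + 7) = -1608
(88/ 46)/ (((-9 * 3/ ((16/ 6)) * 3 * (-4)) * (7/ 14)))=0.03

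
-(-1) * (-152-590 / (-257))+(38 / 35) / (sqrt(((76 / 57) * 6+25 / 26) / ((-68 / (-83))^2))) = -38474 / 257+2584 * sqrt(6058) / 676865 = -149.41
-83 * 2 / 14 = -83 / 7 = -11.86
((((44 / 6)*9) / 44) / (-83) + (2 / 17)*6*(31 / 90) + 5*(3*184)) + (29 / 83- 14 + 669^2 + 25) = 19062577877 / 42330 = 450332.57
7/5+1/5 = 8/5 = 1.60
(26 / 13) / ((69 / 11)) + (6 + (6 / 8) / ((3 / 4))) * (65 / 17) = 31769 / 1173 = 27.08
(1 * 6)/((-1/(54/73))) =-4.44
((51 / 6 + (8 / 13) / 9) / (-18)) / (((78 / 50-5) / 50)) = 1253125 / 181116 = 6.92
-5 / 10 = -1 / 2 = -0.50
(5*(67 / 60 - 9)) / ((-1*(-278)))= -473 / 3336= -0.14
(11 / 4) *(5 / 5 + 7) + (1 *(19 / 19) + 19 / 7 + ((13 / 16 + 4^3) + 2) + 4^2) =12155 / 112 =108.53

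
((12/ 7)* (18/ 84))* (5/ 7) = 90/ 343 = 0.26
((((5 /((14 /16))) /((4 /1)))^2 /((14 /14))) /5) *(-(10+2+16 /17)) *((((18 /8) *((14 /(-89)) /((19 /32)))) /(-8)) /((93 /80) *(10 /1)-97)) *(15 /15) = 633600 /137439407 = 0.00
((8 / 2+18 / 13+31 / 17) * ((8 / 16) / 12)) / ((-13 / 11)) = -5841 / 22984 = -0.25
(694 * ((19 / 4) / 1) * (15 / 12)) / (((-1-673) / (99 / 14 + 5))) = -5571085 / 75488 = -73.80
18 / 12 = 3 / 2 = 1.50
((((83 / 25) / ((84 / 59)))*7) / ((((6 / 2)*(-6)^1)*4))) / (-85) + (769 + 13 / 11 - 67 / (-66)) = 15575147867 / 20196000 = 771.20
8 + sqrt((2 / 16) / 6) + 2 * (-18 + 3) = -22 + sqrt(3) / 12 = -21.86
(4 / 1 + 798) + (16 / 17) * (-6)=13538 / 17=796.35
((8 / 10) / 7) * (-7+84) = 44 / 5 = 8.80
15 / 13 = 1.15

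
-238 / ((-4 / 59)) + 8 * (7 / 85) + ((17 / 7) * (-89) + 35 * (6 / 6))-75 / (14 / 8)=558817 / 170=3287.16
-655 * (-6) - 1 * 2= 3928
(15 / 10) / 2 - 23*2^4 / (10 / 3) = -2193 / 20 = -109.65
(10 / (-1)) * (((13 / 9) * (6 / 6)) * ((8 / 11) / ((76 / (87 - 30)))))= -260 / 33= -7.88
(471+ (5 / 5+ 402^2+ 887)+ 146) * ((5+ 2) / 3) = 1141763 / 3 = 380587.67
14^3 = 2744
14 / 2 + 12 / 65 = 467 / 65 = 7.18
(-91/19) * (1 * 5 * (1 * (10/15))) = -910/57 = -15.96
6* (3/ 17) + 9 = 171/ 17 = 10.06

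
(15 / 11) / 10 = 3 / 22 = 0.14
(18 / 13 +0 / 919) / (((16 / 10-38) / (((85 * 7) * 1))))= -3825 / 169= -22.63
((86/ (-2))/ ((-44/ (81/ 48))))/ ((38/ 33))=3483/ 2432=1.43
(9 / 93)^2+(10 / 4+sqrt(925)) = 4823 / 1922+5 * sqrt(37) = 32.92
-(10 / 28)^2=-25 / 196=-0.13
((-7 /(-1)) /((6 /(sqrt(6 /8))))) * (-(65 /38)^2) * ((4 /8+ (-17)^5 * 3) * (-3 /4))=-251953595075 * sqrt(3) /46208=-9444174.77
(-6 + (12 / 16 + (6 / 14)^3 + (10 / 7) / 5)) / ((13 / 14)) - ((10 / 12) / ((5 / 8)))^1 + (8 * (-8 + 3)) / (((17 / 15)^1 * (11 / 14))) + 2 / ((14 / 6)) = -36205523 / 714714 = -50.66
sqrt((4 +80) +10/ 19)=sqrt(30514)/ 19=9.19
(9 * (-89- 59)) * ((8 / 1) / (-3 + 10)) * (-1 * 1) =1522.29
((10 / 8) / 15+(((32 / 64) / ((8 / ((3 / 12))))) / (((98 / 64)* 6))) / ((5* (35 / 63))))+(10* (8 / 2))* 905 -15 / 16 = 36199.15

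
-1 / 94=-0.01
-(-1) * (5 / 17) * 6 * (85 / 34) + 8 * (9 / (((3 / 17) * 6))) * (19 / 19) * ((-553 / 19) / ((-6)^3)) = 236767 / 17442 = 13.57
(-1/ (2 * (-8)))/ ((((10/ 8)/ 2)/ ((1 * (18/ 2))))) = 0.90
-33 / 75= -11 / 25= -0.44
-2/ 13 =-0.15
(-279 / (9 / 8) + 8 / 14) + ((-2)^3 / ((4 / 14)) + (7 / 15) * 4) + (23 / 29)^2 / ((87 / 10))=-700364486 / 2560845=-273.49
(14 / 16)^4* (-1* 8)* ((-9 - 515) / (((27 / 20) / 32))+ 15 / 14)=1610259805 / 27648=58241.46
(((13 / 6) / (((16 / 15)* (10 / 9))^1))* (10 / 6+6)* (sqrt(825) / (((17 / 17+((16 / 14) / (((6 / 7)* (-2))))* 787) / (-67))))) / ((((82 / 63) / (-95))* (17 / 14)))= -37767714075* sqrt(33) / 70079168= -3095.91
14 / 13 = 1.08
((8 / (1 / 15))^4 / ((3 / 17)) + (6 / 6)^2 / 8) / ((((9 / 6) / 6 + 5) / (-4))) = -18800640002 / 21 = -895268571.52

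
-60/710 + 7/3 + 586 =125297/213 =588.25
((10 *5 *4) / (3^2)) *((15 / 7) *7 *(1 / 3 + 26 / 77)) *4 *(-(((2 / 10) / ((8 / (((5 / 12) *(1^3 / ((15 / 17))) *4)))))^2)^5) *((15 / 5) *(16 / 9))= -62495810913919 / 237536043652841472000000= -0.00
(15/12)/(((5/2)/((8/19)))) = 4/19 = 0.21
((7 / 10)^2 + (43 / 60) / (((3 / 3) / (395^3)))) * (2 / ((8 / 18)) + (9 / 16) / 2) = 84471448359 / 400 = 211178620.90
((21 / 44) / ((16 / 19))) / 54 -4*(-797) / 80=2525561 / 63360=39.86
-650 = -650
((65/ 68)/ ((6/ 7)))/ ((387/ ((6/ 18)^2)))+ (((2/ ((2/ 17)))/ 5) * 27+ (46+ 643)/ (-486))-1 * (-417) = 3605115911/ 7105320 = 507.38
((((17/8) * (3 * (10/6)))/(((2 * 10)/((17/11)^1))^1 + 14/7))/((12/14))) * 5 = 50575/12192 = 4.15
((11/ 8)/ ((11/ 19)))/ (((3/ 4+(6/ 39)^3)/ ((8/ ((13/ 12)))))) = 154128/ 6623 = 23.27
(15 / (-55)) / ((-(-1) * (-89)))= 3 / 979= 0.00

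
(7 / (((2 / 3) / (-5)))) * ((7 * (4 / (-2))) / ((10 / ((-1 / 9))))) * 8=-196 / 3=-65.33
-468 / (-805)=468 / 805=0.58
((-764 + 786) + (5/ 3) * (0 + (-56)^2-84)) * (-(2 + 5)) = -107282/ 3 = -35760.67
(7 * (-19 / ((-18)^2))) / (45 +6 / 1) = -133 / 16524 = -0.01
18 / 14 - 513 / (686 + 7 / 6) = 0.54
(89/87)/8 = 89/696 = 0.13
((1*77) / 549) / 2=77 / 1098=0.07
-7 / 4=-1.75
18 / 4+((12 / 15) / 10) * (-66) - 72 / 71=-6369 / 3550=-1.79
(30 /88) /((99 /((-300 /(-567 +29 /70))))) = 8750 /4798981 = 0.00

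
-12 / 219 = -0.05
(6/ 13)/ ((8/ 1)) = 3/ 52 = 0.06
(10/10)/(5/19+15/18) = 114/125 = 0.91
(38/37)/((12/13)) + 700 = 155647/222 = 701.11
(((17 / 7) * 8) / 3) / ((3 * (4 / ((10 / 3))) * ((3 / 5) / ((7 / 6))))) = 850 / 243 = 3.50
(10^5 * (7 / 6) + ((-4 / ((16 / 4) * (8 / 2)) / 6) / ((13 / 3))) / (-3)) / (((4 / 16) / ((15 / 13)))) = 182000005 / 338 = 538461.55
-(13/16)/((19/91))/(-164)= 0.02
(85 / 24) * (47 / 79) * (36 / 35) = 2397 / 1106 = 2.17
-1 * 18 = -18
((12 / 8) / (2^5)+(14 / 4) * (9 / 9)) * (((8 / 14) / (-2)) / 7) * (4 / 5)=-227 / 1960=-0.12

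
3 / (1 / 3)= 9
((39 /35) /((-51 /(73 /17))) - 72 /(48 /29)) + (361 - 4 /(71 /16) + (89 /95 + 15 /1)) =9072421367 /27290270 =332.44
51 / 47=1.09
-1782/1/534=-3.34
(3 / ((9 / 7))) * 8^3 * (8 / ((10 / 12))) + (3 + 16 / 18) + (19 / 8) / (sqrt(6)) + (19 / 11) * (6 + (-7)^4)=19 * sqrt(6) / 48 + 7736966 / 495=15631.20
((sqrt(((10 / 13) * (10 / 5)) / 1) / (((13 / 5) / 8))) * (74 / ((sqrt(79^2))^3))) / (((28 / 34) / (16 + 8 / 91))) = 73668480 * sqrt(65) / 53077127467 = 0.01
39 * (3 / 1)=117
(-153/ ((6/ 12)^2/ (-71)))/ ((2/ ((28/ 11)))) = 608328/ 11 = 55302.55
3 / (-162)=-1 / 54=-0.02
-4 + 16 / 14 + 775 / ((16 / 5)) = 26805 / 112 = 239.33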